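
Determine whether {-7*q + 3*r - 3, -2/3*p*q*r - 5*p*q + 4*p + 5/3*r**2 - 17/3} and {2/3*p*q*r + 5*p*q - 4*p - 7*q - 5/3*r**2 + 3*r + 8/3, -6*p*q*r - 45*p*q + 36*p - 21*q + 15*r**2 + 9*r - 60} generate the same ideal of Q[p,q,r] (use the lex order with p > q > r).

Yes, the ideals are equal.

Two ideals are equal iff their reduced Gröbner bases coincide (the reduced basis is unique for a fixed ordering).
Buchberger on the first generating set:
f_1 = -7*q + 3*r - 3, LT = q.
f_2 = -2/3*p*q*r - 5*p*q + 4*p + 5/3*r**2 - 17/3, LT = p*q*r.

S(f_1,f_2): lcm = p*q*r. S = -15/2*p*q - 3/7*p*r**2 + 3/7*p*r + 6*p + 5/2*r**2 - 17/2.
  leading term p*q: subtract (15/14*p)·f_1 from -15/2*p*q - 3/7*p*r**2 + 3/7*p*r + 6*p + 5/2*r**2 - 17/2 → -3/7*p*r**2 - 39/14*p*r + 129/14*p + 5/2*r**2 - 17/2
  leading term p*r**2: no divisor's leading term divides it; move -3/7*p*r**2 to the remainder.
  leading term p*r: no divisor's leading term divides it; move -39/14*p*r to the remainder.
  leading term p: no divisor's leading term divides it; move 129/14*p to the remainder.
  leading term r**2: no divisor's leading term divides it; move 5/2*r**2 to the remainder.
  leading term 1: no divisor's leading term divides it; move -17/2 to the remainder.
  remainder -3/7*p*r**2 - 39/14*p*r + 129/14*p + 5/2*r**2 - 17/2 ≠ 0; add g_3 = -3/7*p*r**2 - 39/14*p*r + 129/14*p + 5/2*r**2 - 17/2 to the basis.

S(f_1,g_3): leading monomials are coprime, so the S-polynomial reduces to 0 (Buchberger's first criterion).
S(f_2,g_3): lcm = p*q*r**2. S = p*q*r + 43/2*p*q - 6*p*r + 35/6*q*r**2 - 119/6*q - 5/2*r**3 + 17/2*r.
  leading term p*q*r: subtract (-1/7*p*r)·f_1 from p*q*r + 43/2*p*q - 6*p*r + 35/6*q*r**2 - 119/6*q - 5/2*r**3 + 17/2*r → 43/2*p*q + 3/7*p*r**2 - 45/7*p*r + 35/6*q*r**2 - 119/6*q - 5/2*r**3 + 17/2*r
  leading term p*q: subtract (-43/14*p)·f_1 from 43/2*p*q + 3/7*p*r**2 - 45/7*p*r + 35/6*q*r**2 - 119/6*q - 5/2*r**3 + 17/2*r → 3/7*p*r**2 + 39/14*p*r - 129/14*p + 35/6*q*r**2 - 119/6*q - 5/2*r**3 + 17/2*r
  leading term p*r**2: subtract (-1)·g_3 from 3/7*p*r**2 + 39/14*p*r - 129/14*p + 35/6*q*r**2 - 119/6*q - 5/2*r**3 + 17/2*r → 35/6*q*r**2 - 119/6*q - 5/2*r**3 + 5/2*r**2 + 17/2*r - 17/2
  leading term q*r**2: subtract (-5/6*r**2)·f_1 from 35/6*q*r**2 - 119/6*q - 5/2*r**3 + 5/2*r**2 + 17/2*r - 17/2 → -119/6*q + 17/2*r - 17/2
  leading term q: subtract (17/6)·f_1 from -119/6*q + 17/2*r - 17/2 → 0
  remainder 0.

Every S-polynomial of the final basis reduces to 0, so we have a Gröbner basis.
Inter-reduce: drop elements whose leading term is divisible by another's, tail-reduce, and make monic.
Reduced Gröbner basis: {p*r**2 + 13/2*p*r - 43/2*p - 35/6*r**2 + 119/6, q - 3/7*r + 3/7}.

Buchberger on the second generating set:
h_1 = 2/3*p*q*r + 5*p*q - 4*p - 7*q - 5/3*r**2 + 3*r + 8/3, LT = p*q*r.
h_2 = -6*p*q*r - 45*p*q + 36*p - 21*q + 15*r**2 + 9*r - 60, LT = p*q*r.

S(h_1,h_2): lcm = p*q*r. S = -14*q + 6*r - 6.
  leading term q: no divisor's leading term divides it; move -14*q to the remainder.
  leading term r: no divisor's leading term divides it; move 6*r to the remainder.
  leading term 1: no divisor's leading term divides it; move -6 to the remainder.
  remainder -14*q + 6*r - 6 ≠ 0; add k_3 = -14*q + 6*r - 6 to the basis.

S(h_1,k_3): lcm = p*q*r. S = 15/2*p*q + 3/7*p*r**2 - 3/7*p*r - 6*p - 21/2*q - 5/2*r**2 + 9/2*r + 4.
  leading term p*q: subtract (-15/28*p)·k_3 from 15/2*p*q + 3/7*p*r**2 - 3/7*p*r - 6*p - 21/2*q - 5/2*r**2 + 9/2*r + 4 → 3/7*p*r**2 + 39/14*p*r - 129/14*p - 21/2*q - 5/2*r**2 + 9/2*r + 4
  leading term p*r**2: no divisor's leading term divides it; move 3/7*p*r**2 to the remainder.
  leading term p*r: no divisor's leading term divides it; move 39/14*p*r to the remainder.
  leading term p: no divisor's leading term divides it; move -129/14*p to the remainder.
  leading term q: subtract (3/4)·k_3 from -21/2*q - 5/2*r**2 + 9/2*r + 4 → -5/2*r**2 + 17/2
  leading term r**2: no divisor's leading term divides it; move -5/2*r**2 to the remainder.
  leading term 1: no divisor's leading term divides it; move 17/2 to the remainder.
  remainder 3/7*p*r**2 + 39/14*p*r - 129/14*p - 5/2*r**2 + 17/2 ≠ 0; add k_4 = 3/7*p*r**2 + 39/14*p*r - 129/14*p - 5/2*r**2 + 17/2 to the basis.

S(h_2,k_3): lcm = p*q*r. S = 15/2*p*q + 3/7*p*r**2 - 3/7*p*r - 6*p + 7/2*q - 5/2*r**2 - 3/2*r + 10.
  leading term p*q: subtract (-15/28*p)·k_3 from 15/2*p*q + 3/7*p*r**2 - 3/7*p*r - 6*p + 7/2*q - 5/2*r**2 - 3/2*r + 10 → 3/7*p*r**2 + 39/14*p*r - 129/14*p + 7/2*q - 5/2*r**2 - 3/2*r + 10
  leading term p*r**2: subtract (1)·k_4 from 3/7*p*r**2 + 39/14*p*r - 129/14*p + 7/2*q - 5/2*r**2 - 3/2*r + 10 → 7/2*q - 3/2*r + 3/2
  leading term q: subtract (-1/4)·k_3 from 7/2*q - 3/2*r + 3/2 → 0
  remainder 0.

S(h_1,k_4): lcm = p*q*r**2. S = p*q*r + 43/2*p*q - 6*p*r + 35/6*q*r**2 - 21/2*q*r - 119/6*q - 5/2*r**3 + 9/2*r**2 + 4*r.
  leading term p*q*r: subtract (3/2)·h_1 from p*q*r + 43/2*p*q - 6*p*r + 35/6*q*r**2 - 21/2*q*r - 119/6*q - 5/2*r**3 + 9/2*r**2 + 4*r → 14*p*q - 6*p*r + 6*p + 35/6*q*r**2 - 21/2*q*r - 28/3*q - 5/2*r**3 + 7*r**2 - 1/2*r - 4
  leading term p*q: subtract (-p)·k_3 from 14*p*q - 6*p*r + 6*p + 35/6*q*r**2 - 21/2*q*r - 28/3*q - 5/2*r**3 + 7*r**2 - 1/2*r - 4 → 35/6*q*r**2 - 21/2*q*r - 28/3*q - 5/2*r**3 + 7*r**2 - 1/2*r - 4
  leading term q*r**2: subtract (-5/12*r**2)·k_3 from 35/6*q*r**2 - 21/2*q*r - 28/3*q - 5/2*r**3 + 7*r**2 - 1/2*r - 4 → -21/2*q*r - 28/3*q + 9/2*r**2 - 1/2*r - 4
  leading term q*r: subtract (3/4*r)·k_3 from -21/2*q*r - 28/3*q + 9/2*r**2 - 1/2*r - 4 → -28/3*q + 4*r - 4
  leading term q: subtract (2/3)·k_3 from -28/3*q + 4*r - 4 → 0
  remainder 0.

S(h_2,k_4): lcm = p*q*r**2. S = p*q*r + 43/2*p*q - 6*p*r + 35/6*q*r**2 + 7/2*q*r - 119/6*q - 5/2*r**3 - 3/2*r**2 + 10*r.
  leading term p*q*r: subtract (3/2)·h_1 from p*q*r + 43/2*p*q - 6*p*r + 35/6*q*r**2 + 7/2*q*r - 119/6*q - 5/2*r**3 - 3/2*r**2 + 10*r → 14*p*q - 6*p*r + 6*p + 35/6*q*r**2 + 7/2*q*r - 28/3*q - 5/2*r**3 + r**2 + 11/2*r - 4
  leading term p*q: subtract (-p)·k_3 from 14*p*q - 6*p*r + 6*p + 35/6*q*r**2 + 7/2*q*r - 28/3*q - 5/2*r**3 + r**2 + 11/2*r - 4 → 35/6*q*r**2 + 7/2*q*r - 28/3*q - 5/2*r**3 + r**2 + 11/2*r - 4
  leading term q*r**2: subtract (-5/12*r**2)·k_3 from 35/6*q*r**2 + 7/2*q*r - 28/3*q - 5/2*r**3 + r**2 + 11/2*r - 4 → 7/2*q*r - 28/3*q - 3/2*r**2 + 11/2*r - 4
  leading term q*r: subtract (-1/4*r)·k_3 from 7/2*q*r - 28/3*q - 3/2*r**2 + 11/2*r - 4 → -28/3*q + 4*r - 4
  leading term q: subtract (2/3)·k_3 from -28/3*q + 4*r - 4 → 0
  remainder 0.

S(k_3,k_4): leading monomials are coprime, so the S-polynomial reduces to 0 (Buchberger's first criterion).
Every S-polynomial of the final basis reduces to 0, so we have a Gröbner basis.
Inter-reduce: drop elements whose leading term is divisible by another's, tail-reduce, and make monic.
Reduced Gröbner basis: {p*r**2 + 13/2*p*r - 43/2*p - 35/6*r**2 + 119/6, q - 3/7*r + 3/7}.

Same reduced basis, so the two generating sets span the same ideal.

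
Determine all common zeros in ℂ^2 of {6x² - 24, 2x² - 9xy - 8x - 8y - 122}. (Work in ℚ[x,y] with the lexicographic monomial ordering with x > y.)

Compute a lex Gröbner basis by Buchberger's algorithm.
f_1 = 6x² - 24, LT = x².
f_2 = 2x² - 9xy - 8x - 8y - 122, LT = x².

S(f_1,f_2): lcm = x². S = 9/2xy + 4x + 4y + 57.
  reduce S modulo (f_1, f_2):
  remainder 9/2xy + 4x + 4y + 57 ≠ 0; add h_3 = 9/2xy + 4x + 4y + 57 to the basis.

S(f_1,h_3): lcm = x²y. S = -8/9x² - 8/9xy - 38/3x - 4y.
  reduce S modulo (f_1, f_2, h_3):
  remainder -962/81x - 260/81y + 208/27 ≠ 0; add h_4 = -962/81x - 260/81y + 208/27 to the basis.

S(h_3,h_4): lcm = xy. S = 8/9x - 10/37y² + 512/333y + 38/3.
  reduce S modulo (f_1, f_2, h_3, h_4):
  remainder -10/37y² + 48/37y + 490/37 ≠ 0; add h_5 = -10/37y² + 48/37y + 490/37 to the basis.

The other S-polynomials (S(f_2,h_3), S(f_1,h_4), S(f_2,h_4), S(f_1,h_5), S(f_2,h_5), S(h_3,h_5), S(h_4,h_5)) all reduce to 0 modulo the current basis, so we have a Gröbner basis.
Inter-reduce: drop elements whose leading term is divisible by another's, tail-reduce, and make monic.
Reduced Gröbner basis: {x + 10/37y - 24/37, y² - 24/5y - 49}.

A lex Gröbner basis eliminates variables successively. Here y² - 24/5y - 49 depends only on y, with roots {-5, 49/5}; lifting each root through the earlier basis elements recovers the full solutions.
  y = -5: the earlier basis element becomes x - 2 = 0, giving x = 2 — point (2, -5).
  y = 49/5: the earlier basis element becomes x + 2 = 0, giving x = -2 — point (-2, 49/5).

{(2, -5), (-2, 49/5)}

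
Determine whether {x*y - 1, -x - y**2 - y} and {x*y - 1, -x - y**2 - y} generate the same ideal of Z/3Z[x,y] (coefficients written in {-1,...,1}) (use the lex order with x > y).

Equality of ideals is decidable: compute both reduced Gröbner bases (unique for the ordering) and check whether they agree.
Buchberger on the first generating set:
f_1 = x*y - 1, LT = x*y.
f_2 = -x - y**2 - y, LT = x.

S(f_1,f_2): lcm = x*y. S = -y**3 - y**2 - 1.
  leading term y**3: no divisor's leading term divides it; move -y**3 to the remainder.
  leading term y**2: no divisor's leading term divides it; move -y**2 to the remainder.
  leading term 1: no divisor's leading term divides it; move -1 to the remainder.
  remainder -y**3 - y**2 - 1 ≠ 0; add g_3 = -y**3 - y**2 - 1 to the basis.

S(f_1,g_3): lcm = x*y**3. S = -x*y**2 - x - y**2.
  leading term x*y**2: subtract (-y)·f_1 from -x*y**2 - x - y**2 → -x - y**2 - y
  leading term x: subtract (1)·f_2 from -x - y**2 - y → 0
  remainder 0.

S(f_2,g_3): leading monomials are coprime, so the S-polynomial reduces to 0 (Buchberger's first criterion).
Every S-polynomial of the final basis reduces to 0, so we have a Gröbner basis.
Inter-reduce: drop elements whose leading term is divisible by another's, tail-reduce, and make monic.
Reduced Gröbner basis: {x + y**2 + y, y**3 + y**2 + 1}.

Buchberger on the second generating set:
h_1 = x*y - 1, LT = x*y.
h_2 = -x - y**2 - y, LT = x.

S(h_1,h_2): lcm = x*y. S = -y**3 - y**2 - 1.
  leading term y**3: no divisor's leading term divides it; move -y**3 to the remainder.
  leading term y**2: no divisor's leading term divides it; move -y**2 to the remainder.
  leading term 1: no divisor's leading term divides it; move -1 to the remainder.
  remainder -y**3 - y**2 - 1 ≠ 0; add k_3 = -y**3 - y**2 - 1 to the basis.

S(h_1,k_3): lcm = x*y**3. S = -x*y**2 - x - y**2.
  leading term x*y**2: subtract (-y)·h_1 from -x*y**2 - x - y**2 → -x - y**2 - y
  leading term x: subtract (1)·h_2 from -x - y**2 - y → 0
  remainder 0.

S(h_2,k_3): leading monomials are coprime, so the S-polynomial reduces to 0 (Buchberger's first criterion).
Every S-polynomial of the final basis reduces to 0, so we have a Gröbner basis.
Inter-reduce: drop elements whose leading term is divisible by another's, tail-reduce, and make monic.
Reduced Gröbner basis: {x + y**2 + y, y**3 + y**2 + 1}.

The two bases agree; hence the ideals are identical.

Yes, the ideals are equal.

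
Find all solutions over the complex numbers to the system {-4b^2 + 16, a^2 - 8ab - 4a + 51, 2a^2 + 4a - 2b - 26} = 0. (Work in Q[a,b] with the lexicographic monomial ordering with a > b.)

{(3, 2)}

Compute a lex Gröbner basis by Buchberger's algorithm.
f_1 = -4b^2 + 16, LT = b^2.
f_2 = a^2 - 8ab - 4a + 51, LT = a^2.
f_3 = 2a^2 + 4a - 2b - 26, LT = a^2.

S(f_2,f_3): lcm = a^2. S = -8ab - 6a + b + 64.
  leading term ab: no divisor's leading term divides it; move -8ab to the remainder.
  leading term a: no divisor's leading term divides it; move -6a to the remainder.
  leading term b: no divisor's leading term divides it; move b to the remainder.
  leading term 1: no divisor's leading term divides it; move 64 to the remainder.
  remainder -8ab - 6a + b + 64 ≠ 0; add h_4 = -8ab - 6a + b + 64 to the basis.

S(f_1,h_4): lcm = ab^2. S = -3/4ab - 4a + 1/8b^2 + 8b.
  leading term ab: subtract (3/32)·h_4 from -3/4ab - 4a + 1/8b^2 + 8b → -55/16a + 1/8b^2 + 253/32b - 6
  leading term a: no divisor's leading term divides it; move -55/16a to the remainder.
  leading term b^2: subtract (-1/32)·f_1 from 1/8b^2 + 253/32b - 6 → 253/32b - 11/2
  leading term b: no divisor's leading term divides it; move 253/32b to the remainder.
  leading term 1: no divisor's leading term divides it; move -11/2 to the remainder.
  remainder -55/16a + 253/32b - 11/2 ≠ 0; add h_5 = -55/16a + 253/32b - 11/2 to the basis.

S(f_2,h_4): lcm = a^2b. S = -3/4a^2 - 8ab^2 - 31/8ab + 8a + 51b.
  leading term a^2: subtract (-3/4)·f_2 from -3/4a^2 - 8ab^2 - 31/8ab + 8a + 51b → -8ab^2 - 79/8ab + 5a + 51b + 153/4
  leading term ab^2: subtract (2a)·f_1 from -8ab^2 - 79/8ab + 5a + 51b + 153/4 → -79/8ab - 27a + 51b + 153/4
  leading term ab: subtract (79/64)·h_4 from -79/8ab - 27a + 51b + 153/4 → -627/32a + 3185/64b - 163/4
  leading term a: subtract (57/10)·h_5 from -627/32a + 3185/64b - 163/4 → 47/10b - 47/5
  leading term b: no divisor's leading term divides it; move 47/10b to the remainder.
  leading term 1: no divisor's leading term divides it; move -47/5 to the remainder.
  remainder 47/10b - 47/5 ≠ 0; add h_6 = 47/10b - 47/5 to the basis.

The other S-polynomials (S(f_1,f_2), S(f_1,f_3), S(f_3,h_4), S(f_1,h_5), S(f_2,h_5), S(f_3,h_5), S(h_4,h_5), S(f_1,h_6), S(f_2,h_6), S(f_3,h_6), S(h_4,h_6), S(h_5,h_6)) all reduce to 0 modulo the current basis, so we have a Gröbner basis.
Inter-reduce: drop elements whose leading term is divisible by another's, tail-reduce, and make monic.
Reduced Gröbner basis: {a - 3, b - 2}.

From the last basis element, b - 2 = 0, so b takes values in {2}. Each choice, substituted upward through the basis, yields the corresponding point(s) of the solution set.
  b = 2: the earlier basis element becomes a - 3 = 0, giving a = 3 — point (3, 2).
Substituting each solution back into the original system confirms all equations vanish.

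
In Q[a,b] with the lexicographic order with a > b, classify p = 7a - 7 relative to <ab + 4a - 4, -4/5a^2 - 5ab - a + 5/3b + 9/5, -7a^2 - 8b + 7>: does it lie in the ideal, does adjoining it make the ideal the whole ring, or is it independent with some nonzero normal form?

7a - 7 lies in I (it reduces to 0).

First compute the reduced Gröbner basis of I by Buchberger's algorithm.
f_1 = ab + 4a - 4, LT = ab.
f_2 = -4/5a^2 - 5ab - a + 5/3b + 9/5, LT = a^2.
f_3 = -7a^2 - 8b + 7, LT = a^2.

S(f_1,f_2): lcm = a^2b. S = 4a^2 - 25/4ab^2 - 5/4ab - 4a + 25/12b^2 + 9/4b.
  leading term a^2: subtract (-5)·f_2 from 4a^2 - 25/4ab^2 - 5/4ab - 4a + 25/12b^2 + 9/4b → -25/4ab^2 - 105/4ab - 9a + 25/12b^2 + 127/12b + 9
  leading term ab^2: subtract (-25/4b)·f_1 from -25/4ab^2 - 105/4ab - 9a + 25/12b^2 + 127/12b + 9 → -5/4ab - 9a + 25/12b^2 - 173/12b + 9
  leading term ab: subtract (-5/4)·f_1 from -5/4ab - 9a + 25/12b^2 - 173/12b + 9 → -4a + 25/12b^2 - 173/12b + 4
  leading term a: no divisor's leading term divides it; move -4a to the remainder.
  leading term b^2: no divisor's leading term divides it; move 25/12b^2 to the remainder.
  leading term b: no divisor's leading term divides it; move -173/12b to the remainder.
  leading term 1: no divisor's leading term divides it; move 4 to the remainder.
  remainder -4a + 25/12b^2 - 173/12b + 4 ≠ 0; add h_4 = -4a + 25/12b^2 - 173/12b + 4 to the basis.

S(f_1,f_3): lcm = a^2b. S = 4a^2 - 4a - 8/7b^2 + b.
  leading term a^2: subtract (-5)·f_2 from 4a^2 - 4a - 8/7b^2 + b → -25ab - 9a - 8/7b^2 + 28/3b + 9
  leading term ab: subtract (-25)·f_1 from -25ab - 9a - 8/7b^2 + 28/3b + 9 → 91a - 8/7b^2 + 28/3b - 91
  leading term a: subtract (-91/4)·h_4 from 91a - 8/7b^2 + 28/3b - 91 → 15541/336b^2 - 15295/48b
  leading term b^2: no divisor's leading term divides it; move 15541/336b^2 to the remainder.
  leading term b: no divisor's leading term divides it; move -15295/48b to the remainder.
  remainder 15541/336b^2 - 15295/48b ≠ 0; add h_5 = 15541/336b^2 - 15295/48b to the basis.

S(f_2,f_3): lcm = a^2. S = 25/4ab + 5/4a - 271/84b - 5/4.
  leading term ab: subtract (25/4)·f_1 from 25/4ab + 5/4a - 271/84b - 5/4 → -95/4a - 271/84b + 95/4
  leading term a: subtract (95/16)·h_4 from -95/4a - 271/84b + 95/4 → -2375/192b^2 + 36903/448b
  leading term b^2: subtract (-16625/62164)·h_5 from -2375/192b^2 + 36903/448b → -3714191/1305444b
  leading term b: no divisor's leading term divides it; move -3714191/1305444b to the remainder.
  remainder -3714191/1305444b ≠ 0; add h_6 = -3714191/1305444b to the basis.

The other S-polynomials (S(f_1,h_4), S(f_2,h_4), S(f_3,h_4), S(f_1,h_5), S(f_2,h_5), S(f_3,h_5), S(h_4,h_5), S(f_1,h_6), S(f_2,h_6), S(f_3,h_6), S(h_4,h_6), S(h_5,h_6)) all reduce to 0 modulo the current basis, so we have a Gröbner basis.
Inter-reduce: drop elements whose leading term is divisible by another's, tail-reduce, and make monic.
Reduced Gröbner basis: {a - 1, b}.
Label its elements g_1 = a - 1, g_2 = b.

Reduce p = 7a - 7 modulo G:
  leading term a: subtract (7)·g_1 from 7a - 7 → 0
  normal form = 0.
Since the normal form is 0, p ∈ I.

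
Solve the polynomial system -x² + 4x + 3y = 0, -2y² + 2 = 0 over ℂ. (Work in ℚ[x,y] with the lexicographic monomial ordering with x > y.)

{(1, -1), (3, -1), (2 - sqrt(7), 1), (2 + sqrt(7), 1)}

Compute a lex Gröbner basis by Buchberger's algorithm.
f_1 = -x² + 4x + 3y, LT = x².
f_2 = -2y² + 2, LT = y².

The S-polynomials (S(f_1,f_2)) all reduce to 0 modulo the current basis, so we have a Gröbner basis.
Inter-reduce: drop elements whose leading term is divisible by another's, tail-reduce, and make monic.
Reduced Gröbner basis: {x² - 4x - 3y, y² - 1}.

From the last basis element, y² - 1 = 0, so y takes values in {-1, 1}. Each choice, substituted upward through the basis, yields the corresponding point(s) of the solution set.
  y = -1: the earlier basis element becomes x² - 4x + 3 = 0, giving x = 1, 3 — points (1, -1), (3, -1).
  y = 1: the earlier basis element becomes x² - 4x - 3 = 0, giving x = 2 - sqrt(7), 2 + sqrt(7) — points (2 - sqrt(7), 1), (2 + sqrt(7), 1).
This is the nonlinear analogue of row-reducing a linear system.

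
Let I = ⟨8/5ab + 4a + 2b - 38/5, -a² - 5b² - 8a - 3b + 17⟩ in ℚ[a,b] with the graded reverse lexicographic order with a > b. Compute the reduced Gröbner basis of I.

G = {b³ + 31/10b² + 63/40a - 287/80b - 167/80, a² + 5b² + 8a + 3b - 17, ab + 5/2a + 5/4b - 19/4}

f_1 = 8/5ab + 4a + 2b - 38/5, LT = ab.
f_2 = -a² - 5b² - 8a - 3b + 17, LT = a².

S(f_1,f_2): lcm = a²b. S = -5b³ + 5/2a² - 27/4ab - 3b² - 19/4a + 17b.
  leading term b³: no divisor's leading term divides it; move -5b³ to the remainder.
  leading term a²: subtract (-5/2)·f_2 from 5/2a² - 27/4ab - 3b² - 19/4a + 17b → -27/4ab - 31/2b² - 99/4a + 19/2b + 85/2
  leading term ab: subtract (-135/32)·f_1 from -27/4ab - 31/2b² - 99/4a + 19/2b + 85/2 → -31/2b² - 63/8a + 287/16b + 167/16
  leading term b²: no divisor's leading term divides it; move -31/2b² to the remainder.
  leading term a: no divisor's leading term divides it; move -63/8a to the remainder.
  leading term b: no divisor's leading term divides it; move 287/16b to the remainder.
  leading term 1: no divisor's leading term divides it; move 167/16 to the remainder.
  remainder -5b³ - 31/2b² - 63/8a + 287/16b + 167/16 ≠ 0; add g_3 = -5b³ - 31/2b² - 63/8a + 287/16b + 167/16 to the basis.

The other S-polynomials (S(f_1,g_3), S(f_2,g_3)) all reduce to 0 modulo the current basis, so we have a Gröbner basis.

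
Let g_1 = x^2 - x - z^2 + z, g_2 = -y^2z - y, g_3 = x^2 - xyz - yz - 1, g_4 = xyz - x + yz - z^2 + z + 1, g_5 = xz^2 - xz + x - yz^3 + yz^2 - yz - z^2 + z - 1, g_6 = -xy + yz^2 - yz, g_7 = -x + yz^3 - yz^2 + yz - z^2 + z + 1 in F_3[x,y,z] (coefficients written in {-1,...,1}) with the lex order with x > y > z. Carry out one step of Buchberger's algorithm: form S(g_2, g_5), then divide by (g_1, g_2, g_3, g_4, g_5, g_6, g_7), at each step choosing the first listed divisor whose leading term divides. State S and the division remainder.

S(g_2, g_5) = xy^2z - xy^2 + xyz + y^3z^3 - y^3z^2 + y^3z + y^2z^2 - y^2z + y^2; remainder on division = yz^3 + yz^2 - yz - y.

lcm(LM(g_2), LM(g_5)) = xy^2z^2.
S = (lcm/LT(g_2))·g_2 − (lcm/LT(g_5))·g_5 = xy^2z - xy^2 + xyz + y^3z^3 - y^3z^2 + y^3z + y^2z^2 - y^2z + y^2.
Reduce S modulo (g_1, g_2, g_3, g_4, g_5, g_6, g_7) in that order:
  leading term xy^2z: subtract (-x)·g_2 from xy^2z - xy^2 + xyz + y^3z^3 - y^3z^2 + y^3z + y^2z^2 - y^2z + y^2 → -xy^2 + xyz - xy + y^3z^3 - y^3z^2 + y^3z + y^2z^2 - y^2z + y^2
  leading term xy^2: subtract (y)·g_6 from -xy^2 + xyz - xy + y^3z^3 - y^3z^2 + y^3z + y^2z^2 - y^2z + y^2 → xyz - xy + y^3z^3 - y^3z^2 + y^3z + y^2
  leading term xyz: subtract (1)·g_4 from xyz - xy + y^3z^3 - y^3z^2 + y^3z + y^2 → -xy + x + y^3z^3 - y^3z^2 + y^3z + y^2 - yz + z^2 - z - 1
  leading term xy: subtract (1)·g_6 from -xy + x + y^3z^3 - y^3z^2 + y^3z + y^2 - yz + z^2 - z - 1 → x + y^3z^3 - y^3z^2 + y^3z + y^2 - yz^2 + z^2 - z - 1
  leading term x: subtract (-1)·g_7 from x + y^3z^3 - y^3z^2 + y^3z + y^2 - yz^2 + z^2 - z - 1 → y^3z^3 - y^3z^2 + y^3z + y^2 + yz^3 + yz^2 + yz
  leading term y^3z^3: subtract (-yz^2)·g_2 from y^3z^3 - y^3z^2 + y^3z + y^2 + yz^3 + yz^2 + yz → -y^3z^2 + y^3z - y^2z^2 + y^2 + yz^3 + yz^2 + yz
  leading term y^3z^2: subtract (yz)·g_2 from -y^3z^2 + y^3z - y^2z^2 + y^2 + yz^3 + yz^2 + yz → y^3z - y^2z^2 + y^2z + y^2 + yz^3 + yz^2 + yz
  leading term y^3z: subtract (-y)·g_2 from y^3z - y^2z^2 + y^2z + y^2 + yz^3 + yz^2 + yz → -y^2z^2 + y^2z + yz^3 + yz^2 + yz
  leading term y^2z^2: subtract (z)·g_2 from -y^2z^2 + y^2z + yz^3 + yz^2 + yz → y^2z + yz^3 + yz^2 - yz
  leading term y^2z: subtract (-1)·g_2 from y^2z + yz^3 + yz^2 - yz → yz^3 + yz^2 - yz - y
  leading term yz^3: no divisor's leading term divides it; move yz^3 to the remainder.
  leading term yz^2: no divisor's leading term divides it; move yz^2 to the remainder.
  leading term yz: no divisor's leading term divides it; move -yz to the remainder.
  leading term y: no divisor's leading term divides it; move -y to the remainder.
The remainder yz^3 + yz^2 - yz - y is nonzero, so it would be added as the next basis element.
This is the inner loop of Buchberger's algorithm — each nonzero remainder becomes a new basis element.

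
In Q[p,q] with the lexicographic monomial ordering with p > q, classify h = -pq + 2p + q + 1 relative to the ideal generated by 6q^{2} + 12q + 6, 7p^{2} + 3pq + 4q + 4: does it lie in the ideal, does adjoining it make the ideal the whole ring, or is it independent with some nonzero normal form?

First compute the reduced Gröbner basis of I by Buchberger's algorithm.
f_1 = 6q^{2} + 12q + 6, LT = q^{2}.
f_2 = 7p^{2} + 3pq + 4q + 4, LT = p^{2}.

The S-polynomials (S(f_1,f_2)) all reduce to 0 modulo the current basis, so we have a Gröbner basis.
Inter-reduce: drop elements whose leading term is divisible by another's, tail-reduce, and make monic.
Reduced Gröbner basis: {p^{2} + \tfrac{3}{7}pq + \tfrac{4}{7}q + \tfrac{4}{7}, q^{2} + 2q + 1}.
Label its elements g_1 = p^{2} + \tfrac{3}{7}pq + \tfrac{4}{7}q + \tfrac{4}{7}, g_2 = q^{2} + 2q + 1.

Reduce h = -pq + 2p + q + 1 modulo G:
  leading term pq: no divisor's leading term divides it; move -pq to the remainder.
  leading term p: no divisor's leading term divides it; move 2p to the remainder.
  leading term q: no divisor's leading term divides it; move q to the remainder.
  leading term 1: no divisor's leading term divides it; move 1 to the remainder.
  normal form = -pq + 2p + q + 1.
The normal form is nonzero, so h ∉ I. Since h minus its normal form lies in I, I + (h) = I + (r) where r = -pq + 2p + q + 1; decide whether this ideal is the whole ring.
Run Buchberger on G together with r (pairs among the g_i already reduce to 0 since G is a Gröbner basis):
g_1 = p^{2} + \tfrac{3}{7}pq + \tfrac{4}{7}q + \tfrac{4}{7}, LT = p^{2}.
g_2 = q^{2} + 2q + 1, LT = q^{2}.
r = -pq + 2p + q + 1, LT = pq.

S(g_1,r): lcm = p^{2}q. S = 2p^{2} + \tfrac{3}{7}pq^{2} + pq + p + \tfrac{4}{7}q^{2} + \tfrac{4}{7}q.
  reduce S modulo (g_1, g_2, r):
  remainder -\tfrac{6}{7}p - \tfrac{17}{7}q - \tfrac{17}{7} ≠ 0; add m_4 = -\tfrac{6}{7}p - \tfrac{17}{7}q - \tfrac{17}{7} to the basis.

S(g_2,r): lcm = pq^{2}. S = 4pq + p + q^{2} + q.
  reduce S modulo (g_1, g_2, r, m_4):
  remainder -\tfrac{45}{2}q - \tfrac{45}{2} ≠ 0; add m_5 = -\tfrac{45}{2}q - \tfrac{45}{2} to the basis.

The other S-polynomials (S(g_1,g_2), S(g_1,m_4), S(g_2,m_4), S(r,m_4), S(g_1,m_5), S(g_2,m_5), S(r,m_5), S(m_4,m_5)) all reduce to 0 modulo the current basis, so we have a Gröbner basis.
Inter-reduce: drop elements whose leading term is divisible by another's, tail-reduce, and make monic.
Reduced Gröbner basis: {p, q + 1}.
The reduced Gröbner basis of I + (h) is {p, q + 1} ≠ {1}, a proper ideal, so the enlarged system stays consistent: h is independent of I, with normal form -pq + 2p + q + 1.

-pq + 2p + q + 1 is independent of I; its normal form modulo I is -pq + 2p + q + 1.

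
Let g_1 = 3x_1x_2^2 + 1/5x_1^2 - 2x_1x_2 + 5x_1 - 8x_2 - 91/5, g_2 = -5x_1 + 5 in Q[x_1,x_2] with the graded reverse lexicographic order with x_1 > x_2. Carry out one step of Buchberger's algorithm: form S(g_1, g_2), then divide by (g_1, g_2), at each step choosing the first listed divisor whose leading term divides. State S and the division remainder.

S(g_1, g_2) = 1/15x_1^2 - 2/3x_1x_2 + x_2^2 + 5/3x_1 - 8/3x_2 - 91/15; remainder on division = x_2^2 - 10/3x_2 - 13/3.

lcm(LM(g_1), LM(g_2)) = x_1x_2^2.
S = (lcm/LT(g_1))·g_1 − (lcm/LT(g_2))·g_2 = 1/15x_1^2 - 2/3x_1x_2 + x_2^2 + 5/3x_1 - 8/3x_2 - 91/15.
Reduce S modulo (g_1, g_2) in that order:
  leading term x_1^2: subtract (-1/75x_1)·g_2 from 1/15x_1^2 - 2/3x_1x_2 + x_2^2 + 5/3x_1 - 8/3x_2 - 91/15 → -2/3x_1x_2 + x_2^2 + 26/15x_1 - 8/3x_2 - 91/15
  leading term x_1x_2: subtract (2/15x_2)·g_2 from -2/3x_1x_2 + x_2^2 + 26/15x_1 - 8/3x_2 - 91/15 → x_2^2 + 26/15x_1 - 10/3x_2 - 91/15
  leading term x_2^2: no divisor's leading term divides it; move x_2^2 to the remainder.
  leading term x_1: subtract (-26/75)·g_2 from 26/15x_1 - 10/3x_2 - 91/15 → -10/3x_2 - 13/3
  leading term x_2: no divisor's leading term divides it; move -10/3x_2 to the remainder.
  leading term 1: no divisor's leading term divides it; move -13/3 to the remainder.
The remainder x_2^2 - 10/3x_2 - 13/3 is nonzero, so it would be added as the next basis element.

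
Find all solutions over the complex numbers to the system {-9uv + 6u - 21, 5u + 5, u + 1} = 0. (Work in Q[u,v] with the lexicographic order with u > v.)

Compute a lex Gröbner basis by Buchberger's algorithm.
f_1 = -9uv + 6u - 21, LT = uv.
f_2 = 5u + 5, LT = u.
f_3 = u + 1, LT = u.

S(f_1,f_2): lcm = uv. S = -\tfrac{2}{3}u - v + \tfrac{7}{3}.
  reduce S modulo (f_1, f_2, f_3):
  remainder -v + 3 ≠ 0; add h_4 = -v + 3 to the basis.

The other S-polynomials (S(f_1,f_3), S(f_2,f_3), S(f_1,h_4), S(f_2,h_4), S(f_3,h_4)) all reduce to 0 modulo the current basis, so we have a Gröbner basis.
Inter-reduce: drop elements whose leading term is divisible by another's, tail-reduce, and make monic.
Reduced Gröbner basis: {u + 1, v - 3}.

From the last basis element, v - 3 = 0, so v takes values in {3}. Each choice, substituted upward through the basis, yields the corresponding point(s) of the solution set.
  v = 3: the earlier basis element becomes u + 1 = 0, giving u = -1 — point (-1, 3).

{(-1, 3)}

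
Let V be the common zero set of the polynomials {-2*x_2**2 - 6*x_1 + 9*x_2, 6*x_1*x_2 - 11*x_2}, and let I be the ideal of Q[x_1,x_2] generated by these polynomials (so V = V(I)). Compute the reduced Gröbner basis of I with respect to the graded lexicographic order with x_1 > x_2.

G = {x_1**2 - 11/6*x_1, x_1*x_2 - 11/6*x_2, x_2**2 + 3*x_1 - 9/2*x_2}

f_1 = -2*x_2**2 - 6*x_1 + 9*x_2, LT = x_2**2.
f_2 = 6*x_1*x_2 - 11*x_2, LT = x_1*x_2.

S(f_1,f_2): lcm = x_1*x_2**2. S = 3*x_1**2 - 9/2*x_1*x_2 + 11/6*x_2**2.
  reduce S modulo (f_1, f_2):
  remainder 3*x_1**2 - 11/2*x_1 ≠ 0; add g_3 = 3*x_1**2 - 11/2*x_1 to the basis.

The other S-polynomials (S(f_1,g_3), S(f_2,g_3)) all reduce to 0 modulo the current basis, so we have a Gröbner basis.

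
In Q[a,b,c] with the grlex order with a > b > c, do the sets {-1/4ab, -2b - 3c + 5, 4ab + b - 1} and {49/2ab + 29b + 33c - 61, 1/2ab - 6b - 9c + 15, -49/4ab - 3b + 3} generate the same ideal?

For a fixed monomial order, each ideal has a unique reduced Gröbner basis; comparing bases decides equality.
Buchberger on the first generating set:
f_1 = -1/4ab, LT = ab.
f_2 = -2b - 3c + 5, LT = b.
f_3 = 4ab + b - 1, LT = ab.

S(f_1,f_2): lcm = ab. S = -3/2ac + 5/2a.
  reduce S modulo (f_1, f_2, f_3):
  remainder -3/2ac + 5/2a ≠ 0; add g_4 = -3/2ac + 5/2a to the basis.

S(f_1,f_3): lcm = ab. S = -1/4b + 1/4.
  reduce S modulo (f_1, f_2, f_3, g_4):
  remainder 3/8c - 3/8 ≠ 0; add g_5 = 3/8c - 3/8 to the basis.

S(g_4,g_5): lcm = ac. S = -2/3a.
  reduce S modulo (f_1, f_2, f_3, g_4, g_5):
  remainder -2/3a ≠ 0; add g_6 = -2/3a to the basis.

The other S-polynomials (S(f_2,f_3), S(f_1,g_4), S(f_2,g_4), S(f_3,g_4), S(f_1,g_5), S(f_2,g_5), S(f_3,g_5), S(f_1,g_6), S(f_2,g_6), S(f_3,g_6), S(g_4,g_6), S(g_5,g_6)) all reduce to 0 modulo the current basis, so we have a Gröbner basis.
Inter-reduce: drop elements whose leading term is divisible by another's, tail-reduce, and make monic.
Reduced Gröbner basis: {a, b - 1, c - 1}.

Buchberger on the second generating set:
h_1 = 49/2ab + 29b + 33c - 61, LT = ab.
h_2 = 1/2ab - 6b - 9c + 15, LT = ab.
h_3 = -49/4ab - 3b + 3, LT = ab.

S(h_1,h_2): lcm = ab. S = 646/49b + 948/49c - 1592/49.
  reduce S modulo (h_1, h_2, h_3):
  remainder 646/49b + 948/49c - 1592/49 ≠ 0; add k_4 = 646/49b + 948/49c - 1592/49 to the basis.

S(h_1,h_3): lcm = ab. S = 46/49b + 66/49c - 110/49.
  reduce S modulo (h_1, h_2, h_3, k_4):
  remainder -486/15827c + 1086/15827 ≠ 0; add k_5 = -486/15827c + 1086/15827 to the basis.

S(h_1,k_4): lcm = ab. S = -474/323ac + 796/323a + 58/49b + 66/49c - 122/49.
  reduce S modulo (h_1, h_2, h_3, k_4, k_5):
  remainder -22/27a - 4/9 ≠ 0; add k_6 = -22/27a - 4/9 to the basis.

The other S-polynomials (S(h_2,h_3), S(h_2,k_4), S(h_3,k_4), S(h_1,k_5), S(h_2,k_5), S(h_3,k_5), S(k_4,k_5), S(h_1,k_6), S(h_2,k_6), S(h_3,k_6), S(k_4,k_6), S(k_5,k_6)) all reduce to 0 modulo the current basis, so we have a Gröbner basis.
Inter-reduce: drop elements whose leading term is divisible by another's, tail-reduce, and make monic.
Reduced Gröbner basis: {a + 6/11, b + 22/27, c - 181/81}.

These differ, so the ideals are not equal.

No, the ideals differ.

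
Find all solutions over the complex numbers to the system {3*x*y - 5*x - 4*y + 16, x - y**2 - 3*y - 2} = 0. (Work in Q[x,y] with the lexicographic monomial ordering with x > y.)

Compute a lex Gröbner basis by Buchberger's algorithm.
f_1 = 3*x*y - 5*x - 4*y + 16, LT = x*y.
f_2 = x - y**2 - 3*y - 2, LT = x.

S(f_1,f_2): lcm = x*y. S = -5/3*x + y**3 + 3*y**2 + 2/3*y + 16/3.
  leading term x: subtract (-5/3)·f_2 from -5/3*x + y**3 + 3*y**2 + 2/3*y + 16/3 → y**3 + 4/3*y**2 - 13/3*y + 2
  leading term y**3: no divisor's leading term divides it; move y**3 to the remainder.
  leading term y**2: no divisor's leading term divides it; move 4/3*y**2 to the remainder.
  leading term y: no divisor's leading term divides it; move -13/3*y to the remainder.
  leading term 1: no divisor's leading term divides it; move 2 to the remainder.
  remainder y**3 + 4/3*y**2 - 13/3*y + 2 ≠ 0; add h_3 = y**3 + 4/3*y**2 - 13/3*y + 2 to the basis.

The other S-polynomials (S(f_1,h_3), S(f_2,h_3)) all reduce to 0 modulo the current basis, so we have a Gröbner basis.
Inter-reduce: drop elements whose leading term is divisible by another's, tail-reduce, and make monic.
Reduced Gröbner basis: {x - y**2 - 3*y - 2, y**3 + 4/3*y**2 - 13/3*y + 2}.

A lex Gröbner basis eliminates variables successively. Here y**3 + 4/3*y**2 - 13/3*y + 2 depends only on y, with roots {-3, 2/3, 1}; lifting each root through the earlier basis elements recovers the full solutions.
  y = -3: the earlier basis element becomes x - 2 = 0, giving x = 2 — point (2, -3).
  y = 2/3: the earlier basis element becomes x - 40/9 = 0, giving x = 40/9 — point (40/9, 2/3).
  y = 1: the earlier basis element becomes x - 6 = 0, giving x = 6 — point (6, 1).
Each listed point satisfies every original equation (direct substitution).

{(2, -3), (40/9, 2/3), (6, 1)}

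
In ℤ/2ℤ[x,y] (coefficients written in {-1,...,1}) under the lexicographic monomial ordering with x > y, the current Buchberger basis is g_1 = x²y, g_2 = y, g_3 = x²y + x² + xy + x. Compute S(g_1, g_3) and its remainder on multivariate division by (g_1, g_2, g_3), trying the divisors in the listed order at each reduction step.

lcm(LM(g_1), LM(g_3)) = x²y.
S = (lcm/LT(g_1))·g_1 − (lcm/LT(g_3))·g_3 = x² + xy + x.
Reduce S modulo (g_1, g_2, g_3) in that order:
  leading term x²: no divisor's leading term divides it; move x² to the remainder.
  leading term xy: subtract (x)·g_2 from xy + x → x
  leading term x: no divisor's leading term divides it; move x to the remainder.
The remainder x² + x is nonzero, so it would be added as the next basis element.

S(g_1, g_3) = x² + xy + x; remainder on division = x² + x.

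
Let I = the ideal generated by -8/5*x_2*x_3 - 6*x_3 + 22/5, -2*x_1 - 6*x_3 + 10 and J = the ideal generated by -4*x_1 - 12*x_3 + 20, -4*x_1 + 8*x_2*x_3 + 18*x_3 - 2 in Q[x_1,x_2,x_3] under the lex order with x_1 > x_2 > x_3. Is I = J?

Two ideals are equal iff their reduced Gröbner bases coincide (the reduced basis is unique for a fixed ordering).
Buchberger on the first generating set:
f_1 = -8/5*x_2*x_3 - 6*x_3 + 22/5, LT = x_2*x_3.
f_2 = -2*x_1 - 6*x_3 + 10, LT = x_1.

The S-polynomials (S(f_1,f_2)) all reduce to 0 modulo the current basis, so we have a Gröbner basis.
Inter-reduce: drop elements whose leading term is divisible by another's, tail-reduce, and make monic.
Reduced Gröbner basis: {x_1 + 3*x_3 - 5, x_2*x_3 + 15/4*x_3 - 11/4}.

Buchberger on the second generating set:
h_1 = -4*x_1 - 12*x_3 + 20, LT = x_1.
h_2 = -4*x_1 + 8*x_2*x_3 + 18*x_3 - 2, LT = x_1.

S(h_1,h_2): lcm = x_1. S = 2*x_2*x_3 + 15/2*x_3 - 11/2.
  leading term x_2*x_3: no divisor's leading term divides it; move 2*x_2*x_3 to the remainder.
  leading term x_3: no divisor's leading term divides it; move 15/2*x_3 to the remainder.
  leading term 1: no divisor's leading term divides it; move -11/2 to the remainder.
  remainder 2*x_2*x_3 + 15/2*x_3 - 11/2 ≠ 0; add k_3 = 2*x_2*x_3 + 15/2*x_3 - 11/2 to the basis.

The other S-polynomials (S(h_1,k_3), S(h_2,k_3)) all reduce to 0 modulo the current basis, so we have a Gröbner basis.
Inter-reduce: drop elements whose leading term is divisible by another's, tail-reduce, and make monic.
Reduced Gröbner basis: {x_1 + 3*x_3 - 5, x_2*x_3 + 15/4*x_3 - 11/4}.

These coincide, so the ideals are equal.

Yes, the ideals are equal.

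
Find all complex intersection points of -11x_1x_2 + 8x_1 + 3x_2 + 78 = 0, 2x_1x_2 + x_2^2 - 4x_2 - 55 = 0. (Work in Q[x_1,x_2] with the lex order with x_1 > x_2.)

{(-1, -5), (63*sqrt(6329)/352 + 5451/352, 101/22 - sqrt(6329)/22), (5451/352 - 63*sqrt(6329)/352, sqrt(6329)/22 + 101/22)}

Compute a lex Gröbner basis by Buchberger's algorithm.
f_1 = -11x_1x_2 + 8x_1 + 3x_2 + 78, LT = x_1x_2.
f_2 = 2x_1x_2 + x_2^2 - 4x_2 - 55, LT = x_1x_2.

S(f_1,f_2): lcm = x_1x_2. S = -8/11x_1 - 1/2x_2^2 + 19/11x_2 + 449/22.
  leading term x_1: no divisor's leading term divides it; move -8/11x_1 to the remainder.
  leading term x_2^2: no divisor's leading term divides it; move -1/2x_2^2 to the remainder.
  leading term x_2: no divisor's leading term divides it; move 19/11x_2 to the remainder.
  leading term 1: no divisor's leading term divides it; move 449/22 to the remainder.
  remainder -8/11x_1 - 1/2x_2^2 + 19/11x_2 + 449/22 ≠ 0; add h_3 = -8/11x_1 - 1/2x_2^2 + 19/11x_2 + 449/22 to the basis.

S(f_1,h_3): lcm = x_1x_2. S = -8/11x_1 - 11/16x_2^3 + 19/8x_2^2 + 4891/176x_2 - 78/11.
  leading term x_1: subtract (1)·h_3 from -8/11x_1 - 11/16x_2^3 + 19/8x_2^2 + 4891/176x_2 - 78/11 → -11/16x_2^3 + 23/8x_2^2 + 417/16x_2 - 55/2
  leading term x_2^3: no divisor's leading term divides it; move -11/16x_2^3 to the remainder.
  leading term x_2^2: no divisor's leading term divides it; move 23/8x_2^2 to the remainder.
  leading term x_2: no divisor's leading term divides it; move 417/16x_2 to the remainder.
  leading term 1: no divisor's leading term divides it; move -55/2 to the remainder.
  remainder -11/16x_2^3 + 23/8x_2^2 + 417/16x_2 - 55/2 ≠ 0; add h_4 = -11/16x_2^3 + 23/8x_2^2 + 417/16x_2 - 55/2 to the basis.

The other S-polynomials (S(f_2,h_3), S(f_1,h_4), S(f_2,h_4), S(h_3,h_4)) all reduce to 0 modulo the current basis, so we have a Gröbner basis.
Inter-reduce: drop elements whose leading term is divisible by another's, tail-reduce, and make monic.
Reduced Gröbner basis: {x_1 + 11/16x_2^2 - 19/8x_2 - 449/16, x_2^3 - 46/11x_2^2 - 417/11x_2 + 40}.

Since the basis is lex-ordered, x_2^3 - 46/11x_2^2 - 417/11x_2 + 40 is univariate in x_2. Its roots are {-5, 101/22 - sqrt(6329)/22, sqrt(6329)/22 + 101/22}. Back-substituting each root into the other basis elements fixes the other coordinates.
  x_2 = -5: the earlier basis element becomes x_1 + 1 = 0, giving x_1 = -1 — point (-1, -5).
  x_2 = 101/22 - sqrt(6329)/22: the earlier basis element becomes x_1 - 5451/352 - 63*sqrt(6329)/352 = 0, giving x_1 = 63*sqrt(6329)/352 + 5451/352 — point (63*sqrt(6329)/352 + 5451/352, 101/22 - sqrt(6329)/22).
  x_2 = sqrt(6329)/22 + 101/22: the earlier basis element becomes x_1 - 5451/352 + 63*sqrt(6329)/352 = 0, giving x_1 = 5451/352 - 63*sqrt(6329)/352 — point (5451/352 - 63*sqrt(6329)/352, sqrt(6329)/22 + 101/22).
Substituting each solution back into the original system confirms all equations vanish.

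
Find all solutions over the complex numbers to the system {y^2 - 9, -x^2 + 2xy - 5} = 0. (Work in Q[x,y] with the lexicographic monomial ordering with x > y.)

Compute a lex Gröbner basis by Buchberger's algorithm.
f_1 = y^2 - 9, LT = y^2.
f_2 = -x^2 + 2xy - 5, LT = x^2.

The S-polynomials (S(f_1,f_2)) all reduce to 0 modulo the current basis, so we have a Gröbner basis.
Inter-reduce: drop elements whose leading term is divisible by another's, tail-reduce, and make monic.
Reduced Gröbner basis: {x^2 - 2xy + 5, y^2 - 9}.

From the last basis element, y^2 - 9 = 0, so y takes values in {-3, 3}. Each choice, substituted upward through the basis, yields the corresponding point(s) of the solution set.
  y = -3: the earlier basis element becomes x^2 + 6x + 5 = 0, giving x = -5, -1 — points (-5, -3), (-1, -3).
  y = 3: the earlier basis element becomes x^2 - 6x + 5 = 0, giving x = 1, 5 — points (1, 3), (5, 3).

{(-5, -3), (-1, -3), (1, 3), (5, 3)}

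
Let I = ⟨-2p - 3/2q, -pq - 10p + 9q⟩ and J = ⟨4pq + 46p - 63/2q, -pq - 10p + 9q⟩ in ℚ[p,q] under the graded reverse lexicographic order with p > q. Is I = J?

Two ideals are equal iff their reduced Gröbner bases coincide (the reduced basis is unique for a fixed ordering).
Buchberger on the first generating set:
f_1 = -2p - 3/2q, LT = p.
f_2 = -pq - 10p + 9q, LT = pq.

S(f_1,f_2): lcm = pq. S = ¾q² - 10p + 9q.
  leading term q²: no divisor's leading term divides it; move ¾q² to the remainder.
  leading term p: subtract (5)·f_1 from -10p + 9q → 33/2q
  leading term q: no divisor's leading term divides it; move 33/2q to the remainder.
  remainder ¾q² + 33/2q ≠ 0; add g_3 = ¾q² + 33/2q to the basis.

S(f_1,g_3): leading monomials are coprime, so the S-polynomial reduces to 0 (Buchberger's first criterion).
S(f_2,g_3): lcm = pq². S = -12pq - 9q².
  leading term pq: subtract (6q)·f_1 from -12pq - 9q² → 0
  remainder 0.

Every S-polynomial of the final basis reduces to 0, so we have a Gröbner basis.
Inter-reduce: drop elements whose leading term is divisible by another's, tail-reduce, and make monic.
Reduced Gröbner basis: {q² + 22q, p + ¾q}.

Buchberger on the second generating set:
h_1 = 4pq + 46p - 63/2q, LT = pq.
h_2 = -pq - 10p + 9q, LT = pq.

S(h_1,h_2): lcm = pq. S = 3/2p + 9/8q.
  leading term p: no divisor's leading term divides it; move 3/2p to the remainder.
  leading term q: no divisor's leading term divides it; move 9/8q to the remainder.
  remainder 3/2p + 9/8q ≠ 0; add k_3 = 3/2p + 9/8q to the basis.

S(h_1,k_3): lcm = pq. S = -¾q² + 23/2p - 63/8q.
  leading term q²: no divisor's leading term divides it; move -¾q² to the remainder.
  leading term p: subtract (23/3)·k_3 from 23/2p - 63/8q → -33/2q
  leading term q: no divisor's leading term divides it; move -33/2q to the remainder.
  remainder -¾q² - 33/2q ≠ 0; add k_4 = -¾q² - 33/2q to the basis.

S(h_2,k_3): lcm = pq. S = -¾q² + 10p - 9q.
  leading term q²: subtract (1)·k_4 from -¾q² + 10p - 9q → 10p + 15/2q
  leading term p: subtract (20/3)·k_3 from 10p + 15/2q → 0
  remainder 0.

S(h_1,k_4): lcm = pq². S = -21/2pq - 63/8q².
  leading term pq: subtract (-21/8)·h_1 from -21/2pq - 63/8q² → -63/8q² + 483/4p - 1323/16q
  leading term q²: subtract (21/2)·k_4 from -63/8q² + 483/4p - 1323/16q → 483/4p + 1449/16q
  leading term p: subtract (161/2)·k_3 from 483/4p + 1449/16q → 0
  remainder 0.

S(h_2,k_4): lcm = pq². S = -12pq - 9q².
  leading term pq: subtract (-3)·h_1 from -12pq - 9q² → -9q² + 138p - 189/2q
  leading term q²: subtract (12)·k_4 from -9q² + 138p - 189/2q → 138p + 207/2q
  leading term p: subtract (92)·k_3 from 138p + 207/2q → 0
  remainder 0.

S(k_3,k_4): leading monomials are coprime, so the S-polynomial reduces to 0 (Buchberger's first criterion).
Every S-polynomial of the final basis reduces to 0, so we have a Gröbner basis.
Inter-reduce: drop elements whose leading term is divisible by another's, tail-reduce, and make monic.
Reduced Gröbner basis: {q² + 22q, p + ¾q}.

Same reduced basis, so the two generating sets span the same ideal.

Yes, the ideals are equal.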